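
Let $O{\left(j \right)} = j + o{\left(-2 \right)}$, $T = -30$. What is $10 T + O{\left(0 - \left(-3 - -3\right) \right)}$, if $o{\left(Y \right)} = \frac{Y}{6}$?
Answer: $- \frac{901}{3} \approx -300.33$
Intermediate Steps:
$o{\left(Y \right)} = \frac{Y}{6}$ ($o{\left(Y \right)} = Y \frac{1}{6} = \frac{Y}{6}$)
$O{\left(j \right)} = - \frac{1}{3} + j$ ($O{\left(j \right)} = j + \frac{1}{6} \left(-2\right) = j - \frac{1}{3} = - \frac{1}{3} + j$)
$10 T + O{\left(0 - \left(-3 - -3\right) \right)} = 10 \left(-30\right) + \left(- \frac{1}{3} + \left(0 - \left(-3 - -3\right)\right)\right) = -300 + \left(- \frac{1}{3} + \left(0 - \left(-3 + 3\right)\right)\right) = -300 + \left(- \frac{1}{3} + \left(0 - 0\right)\right) = -300 + \left(- \frac{1}{3} + \left(0 + 0\right)\right) = -300 + \left(- \frac{1}{3} + 0\right) = -300 - \frac{1}{3} = - \frac{901}{3}$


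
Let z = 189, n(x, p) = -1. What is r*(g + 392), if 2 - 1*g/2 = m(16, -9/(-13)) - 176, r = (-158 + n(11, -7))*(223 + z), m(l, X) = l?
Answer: -46903728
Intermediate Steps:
r = -65508 (r = (-158 - 1)*(223 + 189) = -159*412 = -65508)
g = 324 (g = 4 - 2*(16 - 176) = 4 - 2*(-160) = 4 + 320 = 324)
r*(g + 392) = -65508*(324 + 392) = -65508*716 = -46903728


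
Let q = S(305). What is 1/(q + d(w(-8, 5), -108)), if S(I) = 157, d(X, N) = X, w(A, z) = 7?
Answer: 1/164 ≈ 0.0060976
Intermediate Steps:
q = 157
1/(q + d(w(-8, 5), -108)) = 1/(157 + 7) = 1/164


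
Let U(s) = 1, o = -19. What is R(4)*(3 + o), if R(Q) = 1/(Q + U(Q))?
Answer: -16/5 ≈ -3.2000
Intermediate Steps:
R(Q) = 1/(1 + Q) (R(Q) = 1/(Q + 1) = 1/(1 + Q))
R(4)*(3 + o) = (3 - 19)/(1 + 4) = -16/5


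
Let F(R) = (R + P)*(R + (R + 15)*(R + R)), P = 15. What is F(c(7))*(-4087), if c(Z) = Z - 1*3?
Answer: -12113868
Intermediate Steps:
c(Z) = -3 + Z (c(Z) = Z - 3 = -3 + Z)
F(R) = (15 + R)*(R + 2*R*(15 + R)) (F(R) = (R + 15)*(R + (R + 15)*(R + R)) = (15 + R)*(R + (15 + R)*(2*R)) = (15 + R)*(R + 2*R*(15 + R)))
F(c(7))*(-4087) = ((-3 + 7)*(465 + 2*(-3 + 7)² + 61*(-3 + 7)))*(-4087) = (4*(465 + 2*4² + 61*4))*(-4087) = (4*(465 + 2*16 + 244))*(-4087) = (4*(465 + 32 + 244))*(-4087) = (4*741)*(-4087) = 2964*(-4087) = -12113868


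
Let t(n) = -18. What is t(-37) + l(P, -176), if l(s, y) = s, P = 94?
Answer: 76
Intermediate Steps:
t(-37) + l(P, -176) = -18 + 94 = 76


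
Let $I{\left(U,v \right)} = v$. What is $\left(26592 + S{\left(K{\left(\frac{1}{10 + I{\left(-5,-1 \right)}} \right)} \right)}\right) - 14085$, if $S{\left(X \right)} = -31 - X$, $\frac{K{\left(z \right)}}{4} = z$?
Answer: $\frac{112280}{9} \approx 12476.0$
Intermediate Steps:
$K{\left(z \right)} = 4 z$
$\left(26592 + S{\left(K{\left(\frac{1}{10 + I{\left(-5,-1 \right)}} \right)} \right)}\right) - 14085 = \left(26592 - \left(31 + \frac{4}{10 - 1}\right)\right) - 14085 = \left(26592 - \left(31 + \frac{4}{9}\right)\right) - 14085 = \left(26592 - \left(31 + 4 \cdot \frac{1}{9}\right)\right) - 14085 = \left(26592 - \frac{283}{9}\right) - 14085 = \frac{239045}{9} - 14085 = \frac{112280}{9}$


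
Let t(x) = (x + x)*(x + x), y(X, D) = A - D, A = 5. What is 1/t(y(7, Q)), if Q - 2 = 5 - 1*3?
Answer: ¼ ≈ 0.25000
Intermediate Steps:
Q = 4 (Q = 2 + (5 - 1*3) = 2 + (5 - 3) = 2 + 2 = 4)
y(X, D) = 5 - D
t(x) = 4*x² (t(x) = (2*x)*(2*x) = 4*x²)
1/t(y(7, Q)) = 1/(4*(5 - 1*4)²) = 1/(4*(5 - 4)²) = 1/(4*1²) = 1/(4*1) = 1/4 = ¼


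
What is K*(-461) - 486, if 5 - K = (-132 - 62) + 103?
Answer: -44742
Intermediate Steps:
K = 96 (K = 5 - ((-132 - 62) + 103) = 5 - (-194 + 103) = 5 - 1*(-91) = 5 + 91 = 96)
K*(-461) - 486 = 96*(-461) - 486 = -44256 - 486 = -44742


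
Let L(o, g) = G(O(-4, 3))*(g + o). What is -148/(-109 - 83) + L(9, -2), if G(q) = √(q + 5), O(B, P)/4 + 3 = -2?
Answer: 37/48 + 7*I*√15 ≈ 0.77083 + 27.111*I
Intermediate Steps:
O(B, P) = -20 (O(B, P) = -12 + 4*(-2) = -12 - 8 = -20)
G(q) = √(5 + q)
L(o, g) = I*√15*(g + o) (L(o, g) = √(5 - 20)*(g + o) = √(-15)*(g + o) = (I*√15)*(g + o) = I*√15*(g + o))
-148/(-109 - 83) + L(9, -2) = -148/(-109 - 83) + I*√15*(-2 + 9) = -148/(-192) + I*√15*7 = -1/192*(-148) + 7*I*√15 = 37/48 + 7*I*√15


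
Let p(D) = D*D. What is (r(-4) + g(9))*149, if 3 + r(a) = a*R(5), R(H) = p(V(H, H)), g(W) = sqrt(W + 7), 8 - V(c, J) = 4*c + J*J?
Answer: -815775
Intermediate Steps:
V(c, J) = 8 - J**2 - 4*c (V(c, J) = 8 - (4*c + J*J) = 8 - (4*c + J**2) = 8 - (J**2 + 4*c) = 8 + (-J**2 - 4*c) = 8 - J**2 - 4*c)
g(W) = sqrt(7 + W)
p(D) = D**2
R(H) = (8 - H**2 - 4*H)**2
r(a) = -3 + 1369*a (r(a) = -3 + a*(-8 + 5**2 + 4*5)**2 = -3 + a*(-8 + 25 + 20)**2 = -3 + a*37**2 = -3 + a*1369 = -3 + 1369*a)
(r(-4) + g(9))*149 = ((-3 + 1369*(-4)) + sqrt(7 + 9))*149 = ((-3 - 5476) + sqrt(16))*149 = (-5479 + 4)*149 = -5475*149 = -815775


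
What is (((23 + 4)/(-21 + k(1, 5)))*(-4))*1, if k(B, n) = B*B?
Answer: 27/5 ≈ 5.4000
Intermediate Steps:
k(B, n) = B²
(((23 + 4)/(-21 + k(1, 5)))*(-4))*1 = (((23 + 4)/(-21 + 1²))*(-4))*1 = ((27/(-21 + 1))*(-4))*1 = ((27/(-20))*(-4))*1 = ((27*(-1/20))*(-4))*1 = -27/20*(-4)*1 = (27/5)*1 = 27/5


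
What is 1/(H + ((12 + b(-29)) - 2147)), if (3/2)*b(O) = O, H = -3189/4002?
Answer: -4002/8624831 ≈ -0.00046401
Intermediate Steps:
H = -1063/1334 (H = -3189*1/4002 = -1063/1334 ≈ -0.79685)
b(O) = 2*O/3
1/(H + ((12 + b(-29)) - 2147)) = 1/(-1063/1334 + ((12 + (⅔)*(-29)) - 2147)) = 1/(-1063/1334 + ((12 - 58/3) - 2147)) = 1/(-1063/1334 + (-22/3 - 2147)) = 1/(-1063/1334 - 6463/3) = 1/(-8624831/4002) = -4002/8624831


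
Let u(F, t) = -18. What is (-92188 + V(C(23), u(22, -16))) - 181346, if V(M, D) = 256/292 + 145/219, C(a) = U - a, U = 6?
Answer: -59903609/219 ≈ -2.7353e+5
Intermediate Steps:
C(a) = 6 - a
V(M, D) = 337/219 (V(M, D) = 256*(1/292) + 145*(1/219) = 64/73 + 145/219 = 337/219)
(-92188 + V(C(23), u(22, -16))) - 181346 = (-92188 + 337/219) - 181346 = -20188835/219 - 181346 = -59903609/219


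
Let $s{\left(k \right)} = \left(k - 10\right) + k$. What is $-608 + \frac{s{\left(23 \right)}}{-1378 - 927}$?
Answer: $- \frac{1401476}{2305} \approx -608.02$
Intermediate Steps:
$s{\left(k \right)} = -10 + 2 k$ ($s{\left(k \right)} = \left(-10 + k\right) + k = -10 + 2 k$)
$-608 + \frac{s{\left(23 \right)}}{-1378 - 927} = -608 + \frac{-10 + 2 \cdot 23}{-1378 - 927} = -608 + \frac{-10 + 46}{-2305} = -608 + 36 \left(- \frac{1}{2305}\right) = -608 - \frac{36}{2305} = - \frac{1401476}{2305}$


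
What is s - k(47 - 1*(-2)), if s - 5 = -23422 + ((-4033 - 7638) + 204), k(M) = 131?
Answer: -35015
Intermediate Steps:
s = -34884 (s = 5 + (-23422 + ((-4033 - 7638) + 204)) = 5 + (-23422 + (-11671 + 204)) = 5 + (-23422 - 11467) = 5 - 34889 = -34884)
s - k(47 - 1*(-2)) = -34884 - 1*131 = -34884 - 131 = -35015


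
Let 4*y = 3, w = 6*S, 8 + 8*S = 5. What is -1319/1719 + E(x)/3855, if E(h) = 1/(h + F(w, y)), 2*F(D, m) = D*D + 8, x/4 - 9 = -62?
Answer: -11144084461/14523616125 ≈ -0.76731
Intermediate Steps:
S = -3/8 (S = -1 + (⅛)*5 = -1 + 5/8 = -3/8 ≈ -0.37500)
x = -212 (x = 36 + 4*(-62) = 36 - 248 = -212)
w = -9/4 (w = 6*(-3/8) = -9/4 ≈ -2.2500)
y = ¾ (y = (¼)*3 = ¾ ≈ 0.75000)
F(D, m) = 4 + D²/2 (F(D, m) = (D*D + 8)/2 = (D² + 8)/2 = (8 + D²)/2 = 4 + D²/2)
E(h) = 1/(209/32 + h) (E(h) = 1/(h + (4 + (-9/4)²/2)) = 1/(h + (4 + (½)*(81/16))) = 1/(h + (4 + 81/32)) = 1/(h + 209/32) = 1/(209/32 + h))
-1319/1719 + E(x)/3855 = -1319/1719 + (32/(209 + 32*(-212)))/3855 = -1319*1/1719 + (32/(209 - 6784))*(1/3855) = -1319/1719 + (32/(-6575))*(1/3855) = -1319/1719 + (32*(-1/6575))*(1/3855) = -1319/1719 - 32/6575*1/3855 = -1319/1719 - 32/25346625 = -11144084461/14523616125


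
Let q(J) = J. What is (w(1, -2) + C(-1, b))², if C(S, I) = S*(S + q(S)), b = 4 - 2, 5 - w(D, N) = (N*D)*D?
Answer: 81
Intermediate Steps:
w(D, N) = 5 - N*D² (w(D, N) = 5 - N*D*D = 5 - D*N*D = 5 - N*D²)
b = 2
C(S, I) = 2*S² (C(S, I) = S*(S + S) = S*(2*S) = 2*S²)
(w(1, -2) + C(-1, b))² = ((5 - 1*(-2)*1²) + 2*(-1)²)² = ((5 - 1*(-2)*1) + 2*1)² = ((5 + 2) + 2)² = (7 + 2)² = 9² = 81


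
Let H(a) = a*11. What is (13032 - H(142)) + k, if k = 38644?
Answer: 50114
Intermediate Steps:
H(a) = 11*a
(13032 - H(142)) + k = (13032 - 11*142) + 38644 = (13032 - 1*1562) + 38644 = (13032 - 1562) + 38644 = 11470 + 38644 = 50114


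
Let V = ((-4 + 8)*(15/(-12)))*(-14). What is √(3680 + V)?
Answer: 25*√6 ≈ 61.237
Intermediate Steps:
V = 70 (V = (4*(15*(-1/12)))*(-14) = (4*(-5/4))*(-14) = -5*(-14) = 70)
√(3680 + V) = √(3680 + 70) = √3750 = 25*√6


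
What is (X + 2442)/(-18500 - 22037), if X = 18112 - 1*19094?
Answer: -1460/40537 ≈ -0.036016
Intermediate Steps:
X = -982 (X = 18112 - 19094 = -982)
(X + 2442)/(-18500 - 22037) = (-982 + 2442)/(-18500 - 22037) = 1460/(-40537) = 1460*(-1/40537) = -1460/40537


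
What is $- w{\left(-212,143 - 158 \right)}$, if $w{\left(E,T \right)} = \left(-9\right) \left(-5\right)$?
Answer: $-45$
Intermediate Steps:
$w{\left(E,T \right)} = 45$
$- w{\left(-212,143 - 158 \right)} = \left(-1\right) 45 = -45$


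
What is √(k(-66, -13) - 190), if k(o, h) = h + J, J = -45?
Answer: 2*I*√62 ≈ 15.748*I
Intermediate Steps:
k(o, h) = -45 + h (k(o, h) = h - 45 = -45 + h)
√(k(-66, -13) - 190) = √((-45 - 13) - 190) = √(-58 - 190) = √(-248) = 2*I*√62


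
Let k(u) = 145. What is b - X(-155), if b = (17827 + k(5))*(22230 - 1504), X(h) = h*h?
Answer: 372463647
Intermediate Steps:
X(h) = h²
b = 372487672 (b = (17827 + 145)*(22230 - 1504) = 17972*20726 = 372487672)
b - X(-155) = 372487672 - 1*(-155)² = 372487672 - 1*24025 = 372487672 - 24025 = 372463647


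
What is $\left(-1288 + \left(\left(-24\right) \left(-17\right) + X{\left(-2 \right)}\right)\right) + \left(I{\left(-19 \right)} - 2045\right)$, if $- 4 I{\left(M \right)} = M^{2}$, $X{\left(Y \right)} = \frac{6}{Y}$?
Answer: $- \frac{12073}{4} \approx -3018.3$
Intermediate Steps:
$I{\left(M \right)} = - \frac{M^{2}}{4}$
$\left(-1288 + \left(\left(-24\right) \left(-17\right) + X{\left(-2 \right)}\right)\right) + \left(I{\left(-19 \right)} - 2045\right) = \left(-1288 + \left(\left(-24\right) \left(-17\right) + \frac{6}{-2}\right)\right) - \left(2045 + \frac{\left(-19\right)^{2}}{4}\right) = \left(-1288 + \left(408 + 6 \left(- \frac{1}{2}\right)\right)\right) - \frac{8541}{4} = \left(-1288 + \left(408 - 3\right)\right) - \frac{8541}{4} = \left(-1288 + 405\right) - \frac{8541}{4} = -883 - \frac{8541}{4} = - \frac{12073}{4}$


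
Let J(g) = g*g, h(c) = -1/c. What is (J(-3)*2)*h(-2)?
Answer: 9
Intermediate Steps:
J(g) = g²
(J(-3)*2)*h(-2) = ((-3)²*2)*(-1/(-2)) = (9*2)*(-1*(-½)) = 18*(½) = 9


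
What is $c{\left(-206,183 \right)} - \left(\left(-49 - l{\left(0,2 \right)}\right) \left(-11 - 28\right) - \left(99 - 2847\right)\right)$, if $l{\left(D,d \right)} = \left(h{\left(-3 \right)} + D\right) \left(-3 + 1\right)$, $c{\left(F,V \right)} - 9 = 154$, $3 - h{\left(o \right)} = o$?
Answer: $-4028$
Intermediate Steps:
$h{\left(o \right)} = 3 - o$
$c{\left(F,V \right)} = 163$ ($c{\left(F,V \right)} = 9 + 154 = 163$)
$l{\left(D,d \right)} = -12 - 2 D$ ($l{\left(D,d \right)} = \left(\left(3 - -3\right) + D\right) \left(-3 + 1\right) = \left(\left(3 + 3\right) + D\right) \left(-2\right) = \left(6 + D\right) \left(-2\right) = -12 - 2 D$)
$c{\left(-206,183 \right)} - \left(\left(-49 - l{\left(0,2 \right)}\right) \left(-11 - 28\right) - \left(99 - 2847\right)\right) = 163 - \left(\left(-49 - \left(-12 - 0\right)\right) \left(-11 - 28\right) - \left(99 - 2847\right)\right) = 163 - \left(\left(-49 - \left(-12 + 0\right)\right) \left(-11 - 28\right) - -2748\right) = 163 - \left(\left(-49 - -12\right) \left(-39\right) + 2748\right) = 163 - \left(\left(-49 + 12\right) \left(-39\right) + 2748\right) = 163 - \left(\left(-37\right) \left(-39\right) + 2748\right) = 163 - \left(1443 + 2748\right) = 163 - 4191 = -4028$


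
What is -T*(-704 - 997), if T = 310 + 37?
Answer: 590247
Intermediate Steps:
T = 347
-T*(-704 - 997) = -347*(-704 - 997) = -347*(-1701) = -1*(-590247) = 590247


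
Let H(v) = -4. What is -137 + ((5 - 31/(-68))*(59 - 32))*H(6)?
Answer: -12346/17 ≈ -726.24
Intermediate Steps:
-137 + ((5 - 31/(-68))*(59 - 32))*H(6) = -137 + ((5 - 31/(-68))*(59 - 32))*(-4) = -137 + ((5 - 31*(-1/68))*27)*(-4) = -137 + ((5 + 31/68)*27)*(-4) = -137 + ((371/68)*27)*(-4) = -137 + (10017/68)*(-4) = -137 - 10017/17 = -12346/17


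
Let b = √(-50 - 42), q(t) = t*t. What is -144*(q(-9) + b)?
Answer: -11664 - 288*I*√23 ≈ -11664.0 - 1381.2*I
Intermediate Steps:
q(t) = t²
b = 2*I*√23 (b = √(-92) = 2*I*√23 ≈ 9.5917*I)
-144*(q(-9) + b) = -144*((-9)² + 2*I*√23) = -144*(81 + 2*I*√23) = -11664 - 288*I*√23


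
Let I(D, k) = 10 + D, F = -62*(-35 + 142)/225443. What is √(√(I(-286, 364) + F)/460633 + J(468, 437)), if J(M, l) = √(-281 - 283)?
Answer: √103846485419*√I*√(√14029070353586 + 207692970838*√141)/103846485419 ≈ 3.4459 + 3.4459*I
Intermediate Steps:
F = -6634/225443 (F = -62*107*(1/225443) = -6634*1/225443 = -6634/225443 ≈ -0.029427)
J(M, l) = 2*I*√141 (J(M, l) = √(-564) = 2*I*√141)
√(√(I(-286, 364) + F)/460633 + J(468, 437)) = √(√((10 - 286) - 6634/225443)/460633 + 2*I*√141) = √(√(-276 - 6634/225443)*(1/460633) + 2*I*√141) = √(√(-62228902/225443)*(1/460633) + 2*I*√141) = √((I*√14029070353586/225443)*(1/460633) + 2*I*√141) = √(I*√14029070353586/103846485419 + 2*I*√141) = √(2*I*√141 + I*√14029070353586/103846485419)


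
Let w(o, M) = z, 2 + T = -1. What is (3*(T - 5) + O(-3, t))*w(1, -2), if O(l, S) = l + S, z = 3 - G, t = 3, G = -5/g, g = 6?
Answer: -92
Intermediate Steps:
T = -3 (T = -2 - 1 = -3)
G = -5/6 ≈ -0.83333
z = 23/6 (z = 3 - 1*(-5/6) = 3 + 5/6 = 23/6 ≈ 3.8333)
w(o, M) = 23/6
O(l, S) = S + l
(3*(T - 5) + O(-3, t))*w(1, -2) = (3*(-3 - 5) + (3 - 3))*(23/6) = (3*(-8) + 0)*(23/6) = (-24 + 0)*(23/6) = -24*23/6 = -92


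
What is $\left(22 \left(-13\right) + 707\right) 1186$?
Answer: $499306$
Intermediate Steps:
$\left(22 \left(-13\right) + 707\right) 1186 = \left(-286 + 707\right) 1186 = 421 \cdot 1186 = 499306$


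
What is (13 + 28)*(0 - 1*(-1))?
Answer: 41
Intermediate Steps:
(13 + 28)*(0 - 1*(-1)) = 41*(0 + 1) = 41*1 = 41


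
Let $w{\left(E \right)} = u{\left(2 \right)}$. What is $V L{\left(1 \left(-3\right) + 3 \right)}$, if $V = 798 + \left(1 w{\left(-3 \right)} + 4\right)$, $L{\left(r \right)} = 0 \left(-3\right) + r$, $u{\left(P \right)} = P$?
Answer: $0$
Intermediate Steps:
$w{\left(E \right)} = 2$
$L{\left(r \right)} = r$ ($L{\left(r \right)} = 0 + r = r$)
$V = 804$ ($V = 798 + \left(1 \cdot 2 + 4\right) = 798 + \left(2 + 4\right) = 798 + 6 = 804$)
$V L{\left(1 \left(-3\right) + 3 \right)} = 804 \left(1 \left(-3\right) + 3\right) = 804 \left(-3 + 3\right) = 804 \cdot 0 = 0$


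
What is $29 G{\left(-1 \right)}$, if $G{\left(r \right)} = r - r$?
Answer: $0$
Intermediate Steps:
$G{\left(r \right)} = 0$
$29 G{\left(-1 \right)} = 29 \cdot 0 = 0$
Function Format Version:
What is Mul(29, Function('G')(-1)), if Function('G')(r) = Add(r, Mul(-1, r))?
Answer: 0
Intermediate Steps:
Function('G')(r) = 0
Mul(29, Function('G')(-1)) = Mul(29, 0) = 0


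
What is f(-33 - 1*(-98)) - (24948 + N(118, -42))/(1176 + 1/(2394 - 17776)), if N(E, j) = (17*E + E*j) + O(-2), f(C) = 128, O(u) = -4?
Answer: 1977109860/18089231 ≈ 109.30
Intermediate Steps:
N(E, j) = -4 + 17*E + E*j (N(E, j) = (17*E + E*j) - 4 = -4 + 17*E + E*j)
f(-33 - 1*(-98)) - (24948 + N(118, -42))/(1176 + 1/(2394 - 17776)) = 128 - (24948 + (-4 + 17*118 + 118*(-42)))/(1176 + 1/(2394 - 17776)) = 128 - (24948 + (-4 + 2006 - 4956))/(1176 + 1/(-15382)) = 128 - (24948 - 2954)/(1176 - 1/15382) = 128 - 21994/18089231/15382 = 128 - 21994*15382/18089231 = 128 - 1*338311708/18089231 = 128 - 338311708/18089231 = 1977109860/18089231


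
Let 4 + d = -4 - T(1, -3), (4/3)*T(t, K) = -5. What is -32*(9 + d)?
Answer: -152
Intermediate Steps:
T(t, K) = -15/4 (T(t, K) = (¾)*(-5) = -15/4)
d = -17/4 (d = -4 + (-4 - 1*(-15/4)) = -4 + (-4 + 15/4) = -4 - ¼ = -17/4 ≈ -4.2500)
-32*(9 + d) = -32*(9 - 17/4) = -32*19/4 = -152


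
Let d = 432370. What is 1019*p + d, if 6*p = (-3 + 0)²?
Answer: 867797/2 ≈ 4.3390e+5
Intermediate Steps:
p = 3/2 (p = (-3 + 0)²/6 = (⅙)*(-3)² = (⅙)*9 = 3/2 ≈ 1.5000)
1019*p + d = 1019*(3/2) + 432370 = 3057/2 + 432370 = 867797/2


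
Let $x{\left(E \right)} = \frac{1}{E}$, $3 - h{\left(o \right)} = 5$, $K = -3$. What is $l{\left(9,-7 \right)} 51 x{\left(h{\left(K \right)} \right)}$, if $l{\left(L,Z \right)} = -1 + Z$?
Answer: $204$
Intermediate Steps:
$h{\left(o \right)} = -2$ ($h{\left(o \right)} = 3 - 5 = -2$)
$l{\left(9,-7 \right)} 51 x{\left(h{\left(K \right)} \right)} = \frac{\left(-1 - 7\right) 51}{-2} = \left(-8\right) 51 \left(- \frac{1}{2}\right) = \left(-408\right) \left(- \frac{1}{2}\right) = 204$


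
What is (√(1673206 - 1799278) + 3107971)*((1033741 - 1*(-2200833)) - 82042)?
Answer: 9797978032572 + 18915192*I*√3502 ≈ 9.798e+12 + 1.1194e+9*I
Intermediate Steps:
(√(1673206 - 1799278) + 3107971)*((1033741 - 1*(-2200833)) - 82042) = (√(-126072) + 3107971)*((1033741 + 2200833) - 82042) = (6*I*√3502 + 3107971)*(3234574 - 82042) = (3107971 + 6*I*√3502)*3152532 = 9797978032572 + 18915192*I*√3502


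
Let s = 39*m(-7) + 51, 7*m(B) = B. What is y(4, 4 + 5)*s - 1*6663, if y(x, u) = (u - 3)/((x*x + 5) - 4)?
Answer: -113199/17 ≈ -6658.8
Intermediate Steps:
m(B) = B/7
y(x, u) = (-3 + u)/(1 + x²) (y(x, u) = (-3 + u)/((x² + 5) - 4) = (-3 + u)/((5 + x²) - 4) = (-3 + u)/(1 + x²))
s = 12 (s = 39*((⅐)*(-7)) + 51 = 39*(-1) + 51 = -39 + 51 = 12)
y(4, 4 + 5)*s - 1*6663 = ((-3 + (4 + 5))/(1 + 4²))*12 - 1*6663 = ((-3 + 9)/(1 + 16))*12 - 6663 = (6/17)*12 - 6663 = 72/17 - 6663 = -113199/17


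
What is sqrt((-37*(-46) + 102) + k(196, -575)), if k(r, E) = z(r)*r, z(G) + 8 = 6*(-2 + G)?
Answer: 2*sqrt(57095) ≈ 477.89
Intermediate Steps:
z(G) = -20 + 6*G (z(G) = -8 + 6*(-2 + G) = -8 + (-12 + 6*G) = -20 + 6*G)
k(r, E) = r*(-20 + 6*r) (k(r, E) = (-20 + 6*r)*r = r*(-20 + 6*r))
sqrt((-37*(-46) + 102) + k(196, -575)) = sqrt((-37*(-46) + 102) + 2*196*(-10 + 3*196)) = sqrt((1702 + 102) + 2*196*(-10 + 588)) = sqrt(1804 + 2*196*578) = sqrt(1804 + 226576) = sqrt(228380) = 2*sqrt(57095)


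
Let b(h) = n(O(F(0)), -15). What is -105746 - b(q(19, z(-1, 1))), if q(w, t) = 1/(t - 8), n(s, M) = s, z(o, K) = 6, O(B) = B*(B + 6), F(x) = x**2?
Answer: -105746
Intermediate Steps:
O(B) = B*(6 + B)
q(w, t) = 1/(-8 + t)
b(h) = 0 (b(h) = 0**2*(6 + 0**2) = 0*(6 + 0) = 0*6 = 0)
-105746 - b(q(19, z(-1, 1))) = -105746 - 1*0 = -105746 + 0 = -105746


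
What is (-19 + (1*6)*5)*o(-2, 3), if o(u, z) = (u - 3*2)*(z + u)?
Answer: -88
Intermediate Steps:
o(u, z) = (-6 + u)*(u + z) (o(u, z) = (u - 6)*(u + z) = (-6 + u)*(u + z))
(-19 + (1*6)*5)*o(-2, 3) = (-19 + (1*6)*5)*((-2)² - 6*(-2) - 6*3 - 2*3) = (-19 + 6*5)*(4 + 12 - 18 - 6) = (-19 + 30)*(-8) = 11*(-8) = -88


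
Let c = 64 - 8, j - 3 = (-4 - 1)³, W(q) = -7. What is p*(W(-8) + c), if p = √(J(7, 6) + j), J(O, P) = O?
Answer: 49*I*√115 ≈ 525.47*I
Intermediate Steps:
j = -122 (j = 3 + (-4 - 1)³ = 3 + (-5)³ = 3 - 125 = -122)
c = 56
p = I*√115 (p = √(7 - 122) = √(-115) = I*√115 ≈ 10.724*I)
p*(W(-8) + c) = (I*√115)*(-7 + 56) = (I*√115)*49 = 49*I*√115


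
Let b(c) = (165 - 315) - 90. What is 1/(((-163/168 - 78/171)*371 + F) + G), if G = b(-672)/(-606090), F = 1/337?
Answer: -3104635416/1642920408055 ≈ -0.0018897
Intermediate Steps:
b(c) = -240 (b(c) = -150 - 90 = -240)
F = 1/337 ≈ 0.0029674
G = 8/20203 (G = -240/(-606090) = -240*(-1/606090) = 8/20203 ≈ 0.00039598)
1/(((-163/168 - 78/171)*371 + F) + G) = 1/(((-163/168 - 78/171)*371 + 1/337) + 8/20203) = 1/(((-163*1/168 - 78*1/171)*371 + 1/337) + 8/20203) = 1/(((-163/168 - 26/57)*371 + 1/337) + 8/20203) = 1/((-4553/3192*371 + 1/337) + 8/20203) = 1/((-241309/456 + 1/337) + 8/20203) = 1/(-81320677/153672 + 8/20203) = 1/(-1642920408055/3104635416) = -3104635416/1642920408055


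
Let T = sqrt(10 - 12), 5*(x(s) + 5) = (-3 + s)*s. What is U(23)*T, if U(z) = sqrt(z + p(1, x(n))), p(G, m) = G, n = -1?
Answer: 4*I*sqrt(3) ≈ 6.9282*I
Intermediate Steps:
x(s) = -5 + s*(-3 + s)/5 (x(s) = -5 + ((-3 + s)*s)/5 = -5 + (s*(-3 + s))/5 = -5 + s*(-3 + s)/5)
U(z) = sqrt(1 + z) (U(z) = sqrt(z + 1) = sqrt(1 + z))
T = I*sqrt(2) (T = sqrt(-2) = I*sqrt(2) ≈ 1.4142*I)
U(23)*T = sqrt(1 + 23)*(I*sqrt(2)) = sqrt(24)*(I*sqrt(2)) = (2*sqrt(6))*(I*sqrt(2)) = 4*I*sqrt(3)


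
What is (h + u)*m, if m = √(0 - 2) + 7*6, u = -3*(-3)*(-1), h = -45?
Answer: -2268 - 54*I*√2 ≈ -2268.0 - 76.368*I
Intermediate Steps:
u = -9 (u = 9*(-1) = -9)
m = 42 + I*√2 (m = √(-2) + 42 = I*√2 + 42 = 42 + I*√2 ≈ 42.0 + 1.4142*I)
(h + u)*m = (-45 - 9)*(42 + I*√2) = -54*(42 + I*√2) = -2268 - 54*I*√2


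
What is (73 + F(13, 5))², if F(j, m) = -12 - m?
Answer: 3136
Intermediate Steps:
(73 + F(13, 5))² = (73 + (-12 - 1*5))² = (73 + (-12 - 5))² = (73 - 17)² = 56² = 3136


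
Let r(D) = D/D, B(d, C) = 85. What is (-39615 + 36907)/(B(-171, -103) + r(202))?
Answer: -1354/43 ≈ -31.488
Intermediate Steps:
r(D) = 1
(-39615 + 36907)/(B(-171, -103) + r(202)) = (-39615 + 36907)/(85 + 1) = -2708/86 = -2708*1/86 = -1354/43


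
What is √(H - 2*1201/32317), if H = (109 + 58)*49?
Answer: √8546153380053/32317 ≈ 90.459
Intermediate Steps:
H = 8183 (H = 167*49 = 8183)
√(H - 2*1201/32317) = √(8183 - 2*1201/32317) = √(8183 - 2402*1/32317) = √(8183 - 2402/32317) = √(264447609/32317) = √8546153380053/32317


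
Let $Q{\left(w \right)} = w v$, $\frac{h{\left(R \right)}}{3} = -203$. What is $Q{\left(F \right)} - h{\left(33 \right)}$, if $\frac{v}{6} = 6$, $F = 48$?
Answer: $2337$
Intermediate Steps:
$v = 36$ ($v = 6 \cdot 6 = 36$)
$h{\left(R \right)} = -609$ ($h{\left(R \right)} = 3 \left(-203\right) = -609$)
$Q{\left(w \right)} = 36 w$ ($Q{\left(w \right)} = w 36 = 36 w$)
$Q{\left(F \right)} - h{\left(33 \right)} = 36 \cdot 48 - -609 = 1728 + 609 = 2337$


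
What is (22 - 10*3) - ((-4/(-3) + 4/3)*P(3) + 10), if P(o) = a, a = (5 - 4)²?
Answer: -62/3 ≈ -20.667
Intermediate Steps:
a = 1 (a = 1² = 1)
P(o) = 1
(22 - 10*3) - ((-4/(-3) + 4/3)*P(3) + 10) = (22 - 10*3) - ((-4/(-3) + 4/3)*1 + 10) = (22 - 30) - ((-4*(-⅓) + 4*(⅓))*1 + 10) = -8 - ((4/3 + 4/3)*1 + 10) = -8 - ((8/3)*1 + 10) = -8 - (8/3 + 10) = -8 - 1*38/3 = -8 - 38/3 = -62/3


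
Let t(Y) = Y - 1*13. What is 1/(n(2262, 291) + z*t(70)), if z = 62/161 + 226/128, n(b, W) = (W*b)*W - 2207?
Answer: 10304/1973693462537 ≈ 5.2207e-9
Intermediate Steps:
n(b, W) = -2207 + b*W**2 (n(b, W) = b*W**2 - 2207 = -2207 + b*W**2)
t(Y) = -13 + Y (t(Y) = Y - 13 = -13 + Y)
z = 22161/10304 (z = 62*(1/161) + 226*(1/128) = 62/161 + 113/64 = 22161/10304 ≈ 2.1507)
1/(n(2262, 291) + z*t(70)) = 1/((-2207 + 2262*291**2) + 22161*(-13 + 70)/10304) = 1/((-2207 + 2262*84681) + (22161/10304)*57) = 1/((-2207 + 191548422) + 1263177/10304) = 1/(191546215 + 1263177/10304) = 1/(1973693462537/10304) = 10304/1973693462537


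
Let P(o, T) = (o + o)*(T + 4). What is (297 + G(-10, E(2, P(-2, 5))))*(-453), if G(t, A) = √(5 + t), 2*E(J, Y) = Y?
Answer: -134541 - 453*I*√5 ≈ -1.3454e+5 - 1012.9*I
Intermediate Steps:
P(o, T) = 2*o*(4 + T) (P(o, T) = (2*o)*(4 + T) = 2*o*(4 + T))
E(J, Y) = Y/2
(297 + G(-10, E(2, P(-2, 5))))*(-453) = (297 + √(5 - 10))*(-453) = (297 + √(-5))*(-453) = (297 + I*√5)*(-453) = -134541 - 453*I*√5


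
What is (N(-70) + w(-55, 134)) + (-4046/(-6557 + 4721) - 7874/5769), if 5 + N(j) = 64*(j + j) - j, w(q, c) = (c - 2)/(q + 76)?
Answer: -2153514449/242298 ≈ -8887.9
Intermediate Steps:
w(q, c) = (-2 + c)/(76 + q)
N(j) = -5 + 127*j (N(j) = -5 + (64*(j + j) - j) = -5 + (64*(2*j) - j) = -5 + (128*j - j) = -5 + 127*j)
(N(-70) + w(-55, 134)) + (-4046/(-6557 + 4721) - 7874/5769) = ((-5 + 127*(-70)) + (-2 + 134)/(76 - 55)) + (-4046/(-6557 + 4721) - 7874/5769) = ((-5 - 8890) + 132/21) + (-4046/(-1836) - 7874*1/5769) = (-8895 + (1/21)*132) + (-4046*(-1/1836) - 7874/5769) = (-8895 + 44/7) + (119/54 - 7874/5769) = -62221/7 + 29035/34614 = -2153514449/242298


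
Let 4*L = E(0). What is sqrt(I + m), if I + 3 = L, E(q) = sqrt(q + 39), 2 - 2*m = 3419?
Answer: sqrt(-6846 + sqrt(39))/2 ≈ 41.351*I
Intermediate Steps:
m = -3417/2 (m = 1 - 1/2*3419 = 1 - 3419/2 = -3417/2 ≈ -1708.5)
E(q) = sqrt(39 + q)
L = sqrt(39)/4 (L = sqrt(39 + 0)/4 = sqrt(39)/4 ≈ 1.5612)
I = -3 + sqrt(39)/4 ≈ -1.4388
sqrt(I + m) = sqrt((-3 + sqrt(39)/4) - 3417/2) = sqrt(-3423/2 + sqrt(39)/4)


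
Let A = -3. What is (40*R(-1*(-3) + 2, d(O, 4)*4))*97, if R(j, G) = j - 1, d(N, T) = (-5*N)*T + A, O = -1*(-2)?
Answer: 15520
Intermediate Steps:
O = 2
d(N, T) = -3 - 5*N*T (d(N, T) = (-5*N)*T - 3 = -5*N*T - 3 = -3 - 5*N*T)
R(j, G) = -1 + j
(40*R(-1*(-3) + 2, d(O, 4)*4))*97 = (40*(-1 + (-1*(-3) + 2)))*97 = (40*(-1 + (3 + 2)))*97 = (40*(-1 + 5))*97 = (40*4)*97 = 160*97 = 15520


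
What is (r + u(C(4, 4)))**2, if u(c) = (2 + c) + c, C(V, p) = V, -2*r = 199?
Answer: 32041/4 ≈ 8010.3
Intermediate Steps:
r = -199/2 (r = -1/2*199 = -199/2 ≈ -99.500)
u(c) = 2 + 2*c
(r + u(C(4, 4)))**2 = (-199/2 + (2 + 2*4))**2 = (-199/2 + (2 + 8))**2 = (-199/2 + 10)**2 = (-179/2)**2 = 32041/4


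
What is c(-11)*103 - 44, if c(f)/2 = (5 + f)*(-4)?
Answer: 4900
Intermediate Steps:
c(f) = -40 - 8*f (c(f) = 2*((5 + f)*(-4)) = 2*(-20 - 4*f) = -40 - 8*f)
c(-11)*103 - 44 = (-40 - 8*(-11))*103 - 44 = (-40 + 88)*103 - 44 = 48*103 - 44 = 4944 - 44 = 4900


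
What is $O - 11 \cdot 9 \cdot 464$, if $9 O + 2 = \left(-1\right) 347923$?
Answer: $- \frac{253783}{3} \approx -84594.0$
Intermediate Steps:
$O = - \frac{115975}{3}$ ($O = - \frac{2}{9} + \frac{\left(-1\right) 347923}{9} = - \frac{2}{9} + \frac{1}{9} \left(-347923\right) = - \frac{2}{9} - \frac{347923}{9} = - \frac{115975}{3} \approx -38658.0$)
$O - 11 \cdot 9 \cdot 464 = - \frac{115975}{3} - 11 \cdot 9 \cdot 464 = - \frac{115975}{3} - 99 \cdot 464 = - \frac{115975}{3} - 45936 = - \frac{253783}{3}$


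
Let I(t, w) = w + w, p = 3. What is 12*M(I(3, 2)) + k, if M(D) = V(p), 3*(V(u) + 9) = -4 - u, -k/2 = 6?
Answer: -148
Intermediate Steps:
k = -12 (k = -2*6 = -12)
I(t, w) = 2*w
V(u) = -31/3 - u/3 (V(u) = -9 + (-4 - u)/3 = -9 + (-4/3 - u/3) = -31/3 - u/3)
M(D) = -34/3 (M(D) = -31/3 - 1/3*3 = -31/3 - 1 = -34/3)
12*M(I(3, 2)) + k = 12*(-34/3) - 12 = -136 - 12 = -148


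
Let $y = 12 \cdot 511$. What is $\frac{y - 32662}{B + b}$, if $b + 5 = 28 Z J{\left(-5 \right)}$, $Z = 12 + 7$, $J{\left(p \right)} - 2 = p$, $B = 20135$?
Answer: $- \frac{13265}{9267} \approx -1.4314$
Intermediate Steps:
$J{\left(p \right)} = 2 + p$
$Z = 19$
$y = 6132$
$b = -1601$ ($b = -5 + 28 \cdot 19 \left(2 - 5\right) = -5 + 532 \left(-3\right) = -5 - 1596 = -1601$)
$\frac{y - 32662}{B + b} = \frac{6132 - 32662}{20135 - 1601} = - \frac{26530}{18534} = \left(-26530\right) \frac{1}{18534} = - \frac{13265}{9267}$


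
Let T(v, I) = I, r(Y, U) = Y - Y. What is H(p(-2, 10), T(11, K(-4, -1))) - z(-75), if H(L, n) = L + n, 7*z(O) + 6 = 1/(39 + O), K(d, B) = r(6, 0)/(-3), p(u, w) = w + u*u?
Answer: 535/36 ≈ 14.861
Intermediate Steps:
r(Y, U) = 0
p(u, w) = w + u**2
K(d, B) = 0 (K(d, B) = 0/(-3) = 0*(-1/3) = 0)
z(O) = -6/7 + 1/(7*(39 + O))
H(p(-2, 10), T(11, K(-4, -1))) - z(-75) = ((10 + (-2)**2) + 0) - (-233 - 6*(-75))/(7*(39 - 75)) = ((10 + 4) + 0) - (-233 + 450)/(7*(-36)) = (14 + 0) - (-1)*217/(7*36) = 14 - 1*(-31/36) = 14 + 31/36 = 535/36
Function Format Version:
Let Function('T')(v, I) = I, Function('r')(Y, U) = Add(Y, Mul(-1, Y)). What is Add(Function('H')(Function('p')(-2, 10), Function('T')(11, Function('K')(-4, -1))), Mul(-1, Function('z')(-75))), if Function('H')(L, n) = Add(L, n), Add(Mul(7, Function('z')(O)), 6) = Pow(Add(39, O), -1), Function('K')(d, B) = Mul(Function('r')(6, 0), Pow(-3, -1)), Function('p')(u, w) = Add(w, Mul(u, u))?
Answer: Rational(535, 36) ≈ 14.861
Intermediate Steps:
Function('r')(Y, U) = 0
Function('p')(u, w) = Add(w, Pow(u, 2))
Function('K')(d, B) = 0 (Function('K')(d, B) = Mul(0, Pow(-3, -1)) = Mul(0, Rational(-1, 3)) = 0)
Function('z')(O) = Add(Rational(-6, 7), Mul(Rational(1, 7), Pow(Add(39, O), -1)))
Add(Function('H')(Function('p')(-2, 10), Function('T')(11, Function('K')(-4, -1))), Mul(-1, Function('z')(-75))) = Add(Add(Add(10, Pow(-2, 2)), 0), Mul(-1, Mul(Rational(1, 7), Pow(Add(39, -75), -1), Add(-233, Mul(-6, -75))))) = Add(Add(Add(10, 4), 0), Mul(-1, Mul(Rational(1, 7), Pow(-36, -1), Add(-233, 450)))) = Add(Add(14, 0), Mul(-1, Mul(Rational(1, 7), Rational(-1, 36), 217))) = Add(14, Mul(-1, Rational(-31, 36))) = Add(14, Rational(31, 36)) = Rational(535, 36)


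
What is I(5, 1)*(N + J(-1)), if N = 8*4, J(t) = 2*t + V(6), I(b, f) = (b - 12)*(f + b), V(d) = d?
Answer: -1512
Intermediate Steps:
I(b, f) = (-12 + b)*(b + f)
J(t) = 6 + 2*t (J(t) = 2*t + 6 = 6 + 2*t)
N = 32
I(5, 1)*(N + J(-1)) = (5² - 12*5 - 12*1 + 5*1)*(32 + (6 + 2*(-1))) = (25 - 60 - 12 + 5)*(32 + (6 - 2)) = -42*(32 + 4) = -42*36 = -1512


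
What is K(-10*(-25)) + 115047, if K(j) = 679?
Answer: 115726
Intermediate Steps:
K(-10*(-25)) + 115047 = 679 + 115047 = 115726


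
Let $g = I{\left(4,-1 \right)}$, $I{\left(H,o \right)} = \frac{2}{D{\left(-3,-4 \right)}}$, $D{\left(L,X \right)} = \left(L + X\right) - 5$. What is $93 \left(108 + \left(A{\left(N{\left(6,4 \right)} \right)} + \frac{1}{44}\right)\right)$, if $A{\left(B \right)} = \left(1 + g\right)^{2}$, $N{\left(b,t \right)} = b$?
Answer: $\frac{333653}{33} \approx 10111.0$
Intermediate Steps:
$D{\left(L,X \right)} = -5 + L + X$
$I{\left(H,o \right)} = - \frac{1}{6}$ ($I{\left(H,o \right)} = \frac{2}{-5 - 3 - 4} = \frac{2}{-12} = 2 \left(- \frac{1}{12}\right) = - \frac{1}{6}$)
$g = - \frac{1}{6} \approx -0.16667$
$A{\left(B \right)} = \frac{25}{36}$ ($A{\left(B \right)} = \left(1 - \frac{1}{6}\right)^{2} = \left(\frac{5}{6}\right)^{2} = \frac{25}{36}$)
$93 \left(108 + \left(A{\left(N{\left(6,4 \right)} \right)} + \frac{1}{44}\right)\right) = 93 \left(108 + \left(\frac{25}{36} + \frac{1}{44}\right)\right) = 93 \left(108 + \frac{71}{99}\right) = 93 \cdot \frac{10763}{99} = \frac{333653}{33}$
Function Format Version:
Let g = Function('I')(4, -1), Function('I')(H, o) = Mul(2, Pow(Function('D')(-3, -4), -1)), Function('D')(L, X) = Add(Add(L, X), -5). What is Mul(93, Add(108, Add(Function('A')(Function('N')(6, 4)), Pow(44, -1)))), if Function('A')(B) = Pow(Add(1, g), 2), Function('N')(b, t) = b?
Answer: Rational(333653, 33) ≈ 10111.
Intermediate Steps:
Function('D')(L, X) = Add(-5, L, X)
Function('I')(H, o) = Rational(-1, 6) (Function('I')(H, o) = Mul(2, Pow(Add(-5, -3, -4), -1)) = Mul(2, Pow(-12, -1)) = Mul(2, Rational(-1, 12)) = Rational(-1, 6))
g = Rational(-1, 6) ≈ -0.16667
Function('A')(B) = Rational(25, 36) (Function('A')(B) = Pow(Add(1, Rational(-1, 6)), 2) = Pow(Rational(5, 6), 2) = Rational(25, 36))
Mul(93, Add(108, Add(Function('A')(Function('N')(6, 4)), Pow(44, -1)))) = Mul(93, Add(108, Add(Rational(25, 36), Pow(44, -1)))) = Mul(93, Add(108, Add(Rational(25, 36), Rational(1, 44)))) = Mul(93, Add(108, Rational(71, 99))) = Mul(93, Rational(10763, 99)) = Rational(333653, 33)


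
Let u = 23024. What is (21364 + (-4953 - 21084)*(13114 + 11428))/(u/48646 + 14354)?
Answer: -7770939338435/174571927 ≈ -44514.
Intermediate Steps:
(21364 + (-4953 - 21084)*(13114 + 11428))/(u/48646 + 14354) = (21364 + (-4953 - 21084)*(13114 + 11428))/(23024/48646 + 14354) = (21364 - 26037*24542)/(23024*(1/48646) + 14354) = (21364 - 639000054)/(11512/24323 + 14354) = -638978690/349143854/24323 = -638978690*24323/349143854 = -7770939338435/174571927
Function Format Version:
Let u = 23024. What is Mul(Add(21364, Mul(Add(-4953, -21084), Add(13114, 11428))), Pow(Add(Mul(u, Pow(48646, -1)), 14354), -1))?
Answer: Rational(-7770939338435, 174571927) ≈ -44514.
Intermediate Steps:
Mul(Add(21364, Mul(Add(-4953, -21084), Add(13114, 11428))), Pow(Add(Mul(u, Pow(48646, -1)), 14354), -1)) = Mul(Add(21364, Mul(Add(-4953, -21084), Add(13114, 11428))), Pow(Add(Mul(23024, Pow(48646, -1)), 14354), -1)) = Mul(Add(21364, Mul(-26037, 24542)), Pow(Add(Mul(23024, Rational(1, 48646)), 14354), -1)) = Mul(Add(21364, -639000054), Pow(Add(Rational(11512, 24323), 14354), -1)) = Mul(-638978690, Pow(Rational(349143854, 24323), -1)) = Mul(-638978690, Rational(24323, 349143854)) = Rational(-7770939338435, 174571927)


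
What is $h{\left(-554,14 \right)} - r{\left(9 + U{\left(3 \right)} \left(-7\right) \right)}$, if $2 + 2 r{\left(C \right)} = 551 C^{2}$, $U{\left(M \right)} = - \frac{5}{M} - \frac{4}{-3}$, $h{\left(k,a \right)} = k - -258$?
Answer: $- \frac{321133}{9} \approx -35681.0$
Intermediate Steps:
$h{\left(k,a \right)} = 258 + k$ ($h{\left(k,a \right)} = k + 258 = 258 + k$)
$U{\left(M \right)} = \frac{4}{3} - \frac{5}{M}$ ($U{\left(M \right)} = - \frac{5}{M} - - \frac{4}{3} = - \frac{5}{M} + \frac{4}{3} = \frac{4}{3} - \frac{5}{M}$)
$r{\left(C \right)} = -1 + \frac{551 C^{2}}{2}$
$h{\left(-554,14 \right)} - r{\left(9 + U{\left(3 \right)} \left(-7\right) \right)} = \left(258 - 554\right) - \left(-1 + \frac{551 \left(9 + \left(\frac{4}{3} - \frac{5}{3}\right) \left(-7\right)\right)^{2}}{2}\right) = -296 - \left(-1 + \frac{551 \left(9 + \left(\frac{4}{3} - \frac{5}{3}\right) \left(-7\right)\right)^{2}}{2}\right) = -296 - \left(-1 + \frac{551 \left(9 - - \frac{7}{3}\right)^{2}}{2}\right) = -296 - \left(-1 + \frac{551 \left(9 + \frac{7}{3}\right)^{2}}{2}\right) = -296 - \left(-1 + \frac{551 \left(\frac{34}{3}\right)^{2}}{2}\right) = -296 - \left(-1 + \frac{551}{2} \cdot \frac{1156}{9}\right) = -296 - \left(-1 + \frac{318478}{9}\right) = -296 - \frac{318469}{9} = - \frac{321133}{9}$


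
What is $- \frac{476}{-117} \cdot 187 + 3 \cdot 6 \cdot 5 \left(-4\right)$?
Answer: $\frac{46892}{117} \approx 400.79$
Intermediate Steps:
$- \frac{476}{-117} \cdot 187 + 3 \cdot 6 \cdot 5 \left(-4\right) = \left(-476\right) \left(- \frac{1}{117}\right) 187 + 18 \cdot 5 \left(-4\right) = \frac{476}{117} \cdot 187 + 90 \left(-4\right) = \frac{89012}{117} - 360 = \frac{46892}{117}$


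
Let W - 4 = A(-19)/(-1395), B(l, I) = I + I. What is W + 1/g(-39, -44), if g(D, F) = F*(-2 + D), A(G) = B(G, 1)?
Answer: 10064107/2516580 ≈ 3.9991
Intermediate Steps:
B(l, I) = 2*I
A(G) = 2 (A(G) = 2*1 = 2)
W = 5578/1395 (W = 4 + 2/(-1395) = 4 + 2*(-1/1395) = 4 - 2/1395 = 5578/1395 ≈ 3.9986)
W + 1/g(-39, -44) = 5578/1395 + 1/(-44*(-2 - 39)) = 5578/1395 + 1/(-44*(-41)) = 5578/1395 + 1/1804 = 10064107/2516580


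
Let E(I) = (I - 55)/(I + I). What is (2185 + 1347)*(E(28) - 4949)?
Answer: -244741993/14 ≈ -1.7482e+7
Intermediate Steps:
E(I) = (-55 + I)/(2*I) (E(I) = (-55 + I)/((2*I)) = (-55 + I)*(1/(2*I)) = (-55 + I)/(2*I))
(2185 + 1347)*(E(28) - 4949) = (2185 + 1347)*((½)*(-55 + 28)/28 - 4949) = 3532*((½)*(1/28)*(-27) - 4949) = 3532*(-27/56 - 4949) = 3532*(-277171/56) = -244741993/14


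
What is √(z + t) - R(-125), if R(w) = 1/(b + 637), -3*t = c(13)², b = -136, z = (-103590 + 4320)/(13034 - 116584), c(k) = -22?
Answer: -1/501 + I*√154767041535/31065 ≈ -0.001996 + 12.664*I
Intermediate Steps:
z = 9927/10355 (z = -99270/(-103550) = -99270*(-1/103550) = 9927/10355 ≈ 0.95867)
t = -484/3 (t = -⅓*(-22)² = -⅓*484 = -484/3 ≈ -161.33)
R(w) = 1/501 (R(w) = 1/(-136 + 637) = 1/501)
√(z + t) - R(-125) = √(9927/10355 - 484/3) - 1*1/501 = √(-4982039/31065) - 1/501 = I*√154767041535/31065 - 1/501 = -1/501 + I*√154767041535/31065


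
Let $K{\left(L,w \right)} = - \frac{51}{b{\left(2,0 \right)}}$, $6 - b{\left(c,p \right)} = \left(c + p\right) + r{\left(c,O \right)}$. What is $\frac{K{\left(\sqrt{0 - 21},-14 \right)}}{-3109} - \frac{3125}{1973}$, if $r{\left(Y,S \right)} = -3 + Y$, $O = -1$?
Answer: $- \frac{48477502}{30670285} \approx -1.5806$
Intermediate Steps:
$b{\left(c,p \right)} = 9 - p - 2 c$ ($b{\left(c,p \right)} = 6 - \left(\left(c + p\right) + \left(-3 + c\right)\right) = 6 - \left(-3 + p + 2 c\right) = 9 - p - 2 c$)
$K{\left(L,w \right)} = - \frac{51}{5}$ ($K{\left(L,w \right)} = - \frac{51}{9 - 0 - 4} = - \frac{51}{9 + 0 - 4} = - \frac{51}{5}$)
$\frac{K{\left(\sqrt{0 - 21},-14 \right)}}{-3109} - \frac{3125}{1973} = - \frac{51}{5 \left(-3109\right)} - \frac{3125}{1973} = \left(- \frac{51}{5}\right) \left(- \frac{1}{3109}\right) - \frac{3125}{1973} = \frac{51}{15545} - \frac{3125}{1973} = - \frac{48477502}{30670285}$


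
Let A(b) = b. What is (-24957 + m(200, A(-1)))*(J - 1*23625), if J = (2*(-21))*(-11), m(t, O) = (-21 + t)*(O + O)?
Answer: 586371345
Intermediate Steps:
m(t, O) = 2*O*(-21 + t) (m(t, O) = (-21 + t)*(2*O) = 2*O*(-21 + t))
J = 462 (J = -42*(-11) = 462)
(-24957 + m(200, A(-1)))*(J - 1*23625) = (-24957 + 2*(-1)*(-21 + 200))*(462 - 1*23625) = (-24957 + 2*(-1)*179)*(462 - 23625) = (-24957 - 358)*(-23163) = -25315*(-23163) = 586371345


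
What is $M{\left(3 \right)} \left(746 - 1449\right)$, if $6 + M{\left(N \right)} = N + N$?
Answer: $0$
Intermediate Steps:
$M{\left(N \right)} = -6 + 2 N$ ($M{\left(N \right)} = -6 + \left(N + N\right) = -6 + 2 N$)
$M{\left(3 \right)} \left(746 - 1449\right) = \left(-6 + 2 \cdot 3\right) \left(746 - 1449\right) = \left(-6 + 6\right) \left(-703\right) = 0 \left(-703\right) = 0$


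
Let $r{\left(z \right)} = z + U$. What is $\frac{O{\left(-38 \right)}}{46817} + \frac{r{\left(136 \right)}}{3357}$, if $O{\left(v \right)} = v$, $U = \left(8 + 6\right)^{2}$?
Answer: $\frac{15415678}{157164669} \approx 0.098086$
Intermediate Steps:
$U = 196$ ($U = 14^{2} = 196$)
$r{\left(z \right)} = 196 + z$ ($r{\left(z \right)} = z + 196 = 196 + z$)
$\frac{O{\left(-38 \right)}}{46817} + \frac{r{\left(136 \right)}}{3357} = - \frac{38}{46817} + \frac{196 + 136}{3357} = \left(-38\right) \frac{1}{46817} + 332 \cdot \frac{1}{3357} = - \frac{38}{46817} + \frac{332}{3357} = \frac{15415678}{157164669}$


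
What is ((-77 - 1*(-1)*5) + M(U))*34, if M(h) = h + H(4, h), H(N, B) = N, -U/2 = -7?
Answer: -1836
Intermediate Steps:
U = 14 (U = -2*(-7) = 14)
M(h) = 4 + h (M(h) = h + 4 = 4 + h)
((-77 - 1*(-1)*5) + M(U))*34 = ((-77 - 1*(-1)*5) + (4 + 14))*34 = ((-77 + 1*5) + 18)*34 = ((-77 + 5) + 18)*34 = (-72 + 18)*34 = -54*34 = -1836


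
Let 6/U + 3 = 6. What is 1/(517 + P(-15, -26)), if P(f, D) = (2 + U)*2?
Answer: 1/525 ≈ 0.0019048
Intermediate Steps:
U = 2 (U = 6/(-3 + 6) = 6/3 = 6*(1/3) = 2)
P(f, D) = 8 (P(f, D) = (2 + 2)*2 = 4*2 = 8)
1/(517 + P(-15, -26)) = 1/(517 + 8) = 1/525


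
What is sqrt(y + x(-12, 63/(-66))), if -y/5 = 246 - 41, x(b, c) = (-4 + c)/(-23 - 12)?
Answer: I*sqrt(607638570)/770 ≈ 32.013*I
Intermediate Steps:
x(b, c) = 4/35 - c/35 (x(b, c) = (-4 + c)/(-35) = (-4 + c)*(-1/35) = 4/35 - c/35)
y = -1025 (y = -5*(246 - 41) = -5*205 = -1025)
sqrt(y + x(-12, 63/(-66))) = sqrt(-1025 + (4/35 - 9/(5*(-66)))) = sqrt(-1025 + (4/35 - 9*(-1)/(5*66))) = sqrt(-1025 + (4/35 - 1/35*(-21/22))) = sqrt(-1025 + (4/35 + 3/110)) = sqrt(-1025 + 109/770) = sqrt(-789141/770) = I*sqrt(607638570)/770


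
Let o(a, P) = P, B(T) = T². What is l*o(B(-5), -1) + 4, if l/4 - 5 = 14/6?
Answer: -76/3 ≈ -25.333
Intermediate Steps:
l = 88/3 (l = 20 + 4*(14/6) = 20 + 4*(14*(⅙)) = 20 + 4*(7/3) = 20 + 28/3 = 88/3 ≈ 29.333)
l*o(B(-5), -1) + 4 = (88/3)*(-1) + 4 = -88/3 + 4 = -76/3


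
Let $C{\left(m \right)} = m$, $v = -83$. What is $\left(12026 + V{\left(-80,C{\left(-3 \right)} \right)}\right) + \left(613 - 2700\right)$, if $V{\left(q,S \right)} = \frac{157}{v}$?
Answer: $\frac{824780}{83} \approx 9937.1$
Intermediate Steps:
$V{\left(q,S \right)} = - \frac{157}{83}$ ($V{\left(q,S \right)} = \frac{157}{-83} = 157 \left(- \frac{1}{83}\right) = - \frac{157}{83}$)
$\left(12026 + V{\left(-80,C{\left(-3 \right)} \right)}\right) + \left(613 - 2700\right) = \left(12026 - \frac{157}{83}\right) + \left(613 - 2700\right) = \frac{998001}{83} + \left(613 - 2700\right) = \frac{998001}{83} - 2087 = \frac{824780}{83}$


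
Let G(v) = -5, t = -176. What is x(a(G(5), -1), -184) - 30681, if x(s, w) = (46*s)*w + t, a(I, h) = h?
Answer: -22393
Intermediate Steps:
x(s, w) = -176 + 46*s*w (x(s, w) = (46*s)*w - 176 = 46*s*w - 176 = -176 + 46*s*w)
x(a(G(5), -1), -184) - 30681 = (-176 + 46*(-1)*(-184)) - 30681 = (-176 + 8464) - 30681 = 8288 - 30681 = -22393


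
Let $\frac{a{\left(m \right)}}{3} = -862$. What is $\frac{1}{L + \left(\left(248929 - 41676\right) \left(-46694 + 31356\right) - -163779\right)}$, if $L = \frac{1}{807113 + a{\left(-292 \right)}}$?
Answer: $- \frac{804527}{2557336084741344} \approx -3.146 \cdot 10^{-10}$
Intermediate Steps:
$a{\left(m \right)} = -2586$ ($a{\left(m \right)} = 3 \left(-862\right) = -2586$)
$L = \frac{1}{804527}$ ($L = \frac{1}{807113 - 2586} = \frac{1}{804527} \approx 1.243 \cdot 10^{-6}$)
$\frac{1}{L + \left(\left(248929 - 41676\right) \left(-46694 + 31356\right) - -163779\right)} = \frac{1}{\frac{1}{804527} + \left(\left(248929 - 41676\right) \left(-46694 + 31356\right) - -163779\right)} = \frac{1}{\frac{1}{804527} + \left(207253 \left(-15338\right) + 163779\right)} = \frac{1}{\frac{1}{804527} + \left(-3178846514 + 163779\right)} = \frac{1}{\frac{1}{804527} - 3178682735} = \frac{1}{- \frac{2557336084741344}{804527}} = - \frac{804527}{2557336084741344}$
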